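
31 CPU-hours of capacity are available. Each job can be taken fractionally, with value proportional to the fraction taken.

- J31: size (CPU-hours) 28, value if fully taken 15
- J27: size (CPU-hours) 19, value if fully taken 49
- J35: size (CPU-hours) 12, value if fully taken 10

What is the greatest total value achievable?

59

Rank by value-to-size ratio: J27 49/19≈2.58, J35 10/12≈0.833, J31 15/28≈0.536.
J27: take in full, 19 CPU-hours for value 49 — 12 left.
J35: take in full, 12 CPU-hours for value 10 — 0 left.
Total value = 59.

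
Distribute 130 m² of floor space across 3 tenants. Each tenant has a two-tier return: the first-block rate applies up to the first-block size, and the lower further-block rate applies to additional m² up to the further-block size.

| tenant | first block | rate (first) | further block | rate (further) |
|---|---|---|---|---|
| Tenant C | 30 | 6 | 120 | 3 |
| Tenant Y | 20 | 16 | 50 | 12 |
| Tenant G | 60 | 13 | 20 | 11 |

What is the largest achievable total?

Treat each block as its own option and order by rate: Tenant Y/first 16 > Tenant G/first 13 > Tenant Y/second 12 > Tenant G/second 11 > Tenant C/first 6 > Tenant C/second 3.
Fill Tenant Y first block (20 at 16) — 110 left.
Fill Tenant G first block (60 at 13) — 50 left.
Tenant Y second at 12: fill all 50 — 0 left.
Total = 16×20 + 13×60 + 12×50 = 1700.

1700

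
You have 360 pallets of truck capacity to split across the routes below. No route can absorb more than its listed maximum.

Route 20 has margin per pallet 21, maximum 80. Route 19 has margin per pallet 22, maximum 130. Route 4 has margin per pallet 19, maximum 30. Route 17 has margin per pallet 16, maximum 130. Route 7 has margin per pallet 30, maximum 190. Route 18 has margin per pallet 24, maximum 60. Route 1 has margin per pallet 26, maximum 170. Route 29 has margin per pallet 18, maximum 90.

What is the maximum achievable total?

Order the routes by margin per pallet: Route 7 30 > Route 1 26 > Route 18 24 > Route 19 22 > Route 20 21 > Route 4 19 > Route 29 18 > Route 17 16.
Route 7 takes 190 to reach its cap of 190 ; 170 left.
Route 1 takes 170 to reach its cap of 170 ; 0 left.
Total = 30×190 + 26×170 = 10120.

10120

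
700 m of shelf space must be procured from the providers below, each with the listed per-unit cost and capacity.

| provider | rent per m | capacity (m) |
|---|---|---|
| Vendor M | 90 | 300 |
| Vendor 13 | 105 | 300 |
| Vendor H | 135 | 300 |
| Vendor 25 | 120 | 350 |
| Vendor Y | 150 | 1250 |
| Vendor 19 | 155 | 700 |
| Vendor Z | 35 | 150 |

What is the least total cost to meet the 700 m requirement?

58500

Fill from the cheapest provider first.
Vendor Z (35): use full 150 — 550 m to go.
Vendor M at 90: take all 300 m — 250 still needed.
Take 250 from Vendor 13 at 105 to finish.
Vendor 25, Vendor H, Vendor Y, Vendor 19: unused.
Cost = 150×35 + 300×90 + 250×105 = 58500.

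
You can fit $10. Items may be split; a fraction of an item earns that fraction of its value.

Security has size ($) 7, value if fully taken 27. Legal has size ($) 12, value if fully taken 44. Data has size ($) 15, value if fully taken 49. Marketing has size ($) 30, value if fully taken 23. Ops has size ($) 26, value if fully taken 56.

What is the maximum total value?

38

Rank by value-to-size ratio: Security 27/7≈3.86, Legal 44/12≈3.67, Data 49/15≈3.27, Ops 56/26≈2.15, Marketing 23/30≈0.767.
Security: take in full, 7 $ for value 27 ; 3 left.
3 $ left: a 3/12 share of Legal gives 44×3/12 = 11.
Total value = 38.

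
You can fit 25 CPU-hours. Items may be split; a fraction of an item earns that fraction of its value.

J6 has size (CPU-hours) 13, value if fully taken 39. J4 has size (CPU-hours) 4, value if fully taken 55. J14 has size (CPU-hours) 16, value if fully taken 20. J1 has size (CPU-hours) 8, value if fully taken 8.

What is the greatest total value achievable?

104

Best value per unit of size first: J4 55/4≈13.8, J6 39/13≈3, J14 20/16≈1.25, J1 8/8≈1.
J4: take in full, 4 CPU-hours for value 55 ; 21 left.
All 13 CPU-hours of J6 fit (value 39) ; 8 remain.
8 CPU-hours left: a 8/16 share of J14 gives 20×8/16 = 10.
Total value = 104.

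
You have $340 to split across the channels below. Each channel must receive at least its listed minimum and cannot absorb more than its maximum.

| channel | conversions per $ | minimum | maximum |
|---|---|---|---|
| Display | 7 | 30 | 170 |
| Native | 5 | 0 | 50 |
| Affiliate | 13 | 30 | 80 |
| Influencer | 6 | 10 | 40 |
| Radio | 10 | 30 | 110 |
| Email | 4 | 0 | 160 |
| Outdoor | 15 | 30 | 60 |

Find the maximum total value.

3660

Meeting every minimum uses 30+0+30+10+30+0+30 = 130 $, leaving 210.
Highest conversions per $ first: Outdoor 15 > Affiliate 13 > Radio 10 > Display 7 > Influencer 6 > Native 5 > Email 4.
Outdoor takes 30 more to reach its cap of 60 — 180 left.
Affiliate: +50 to 80 (cap) — 130 left.
Radio: +80 to 110 (cap) — 50 left.
Display has room for 140 more but only 50 remain, so it gets 80.
Total = 7×80 + 13×80 + 6×10 + 10×110 + 15×60 = 3660.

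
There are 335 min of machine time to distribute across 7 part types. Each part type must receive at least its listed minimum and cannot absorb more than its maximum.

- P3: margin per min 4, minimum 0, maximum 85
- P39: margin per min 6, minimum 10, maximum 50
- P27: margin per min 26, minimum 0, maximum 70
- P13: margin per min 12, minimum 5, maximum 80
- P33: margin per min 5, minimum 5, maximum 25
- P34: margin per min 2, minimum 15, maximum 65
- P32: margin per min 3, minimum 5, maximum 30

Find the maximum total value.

3605

Meeting every minimum uses 0+10+0+5+5+15+5 = 40 min, leaving 295.
Highest margin per min first: P27 26 > P13 12 > P39 6 > P33 5 > P3 4 > P32 3 > P34 2.
Give P27 70 more to hit its cap of 70 — 225 left.
Give P13 75 more to hit its cap of 80 — 150 left.
P39 takes 40 more to reach its cap of 50 — 110 left.
Give P33 20 more to hit its cap of 25 — 90 left.
P3 takes 85 more to reach its cap of 85 — 5 left.
P32 has room for 25 more but only 5 remain, so it gets 10.
Total = 4×85 + 6×50 + 26×70 + 12×80 + 5×25 + 2×15 + 3×10 = 3605.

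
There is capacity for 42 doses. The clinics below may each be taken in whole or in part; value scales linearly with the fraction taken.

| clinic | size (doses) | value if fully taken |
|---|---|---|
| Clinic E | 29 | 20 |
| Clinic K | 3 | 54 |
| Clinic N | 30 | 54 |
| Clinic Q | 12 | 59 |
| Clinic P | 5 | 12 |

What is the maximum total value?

Sort by value density: Clinic K 54/3≈18, Clinic Q 59/12≈4.92, Clinic P 12/5≈2.4, Clinic N 54/30≈1.8, Clinic E 20/29≈0.69.
All 3 doses of Clinic K fit (value 54) → 39 remain.
Clinic Q: take in full, 12 doses for value 59 → 27 left.
Clinic P: take in full, 5 doses for value 12 → 22 left.
Only 22 doses remain; take 22/30 of Clinic N for value 54×22/30 = 39.6.
Total value = 164.6.

164.6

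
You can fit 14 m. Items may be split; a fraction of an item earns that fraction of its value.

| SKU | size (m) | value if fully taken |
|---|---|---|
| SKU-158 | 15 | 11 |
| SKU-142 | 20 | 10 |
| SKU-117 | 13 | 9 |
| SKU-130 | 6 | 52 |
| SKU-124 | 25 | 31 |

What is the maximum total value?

61.92

Rank by value-to-size ratio: SKU-130 52/6≈8.67, SKU-124 31/25≈1.24, SKU-158 11/15≈0.733, SKU-117 9/13≈0.692, SKU-142 10/20≈0.5.
SKU-130: take in full, 6 m for value 52 → 8 left.
Fill the last 8 m with part of SKU-124: 8/25 of it earns 9.92.
Total value = 61.92.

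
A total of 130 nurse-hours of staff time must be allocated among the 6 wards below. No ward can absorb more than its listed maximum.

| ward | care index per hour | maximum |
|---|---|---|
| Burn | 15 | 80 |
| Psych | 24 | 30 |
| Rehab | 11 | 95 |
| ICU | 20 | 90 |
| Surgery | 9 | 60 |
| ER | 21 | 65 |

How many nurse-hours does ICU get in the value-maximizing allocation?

Rank by care index per hour: Psych 24 > ER 21 > ICU 20 > Burn 15 > Rehab 11 > Surgery 9.
Give Psych 30 to hit its cap of 30 → 100 left.
ER takes 65 to reach its cap of 65 → 35 left.
ICU has room for 90 but only 35 remain, so it gets 35.

35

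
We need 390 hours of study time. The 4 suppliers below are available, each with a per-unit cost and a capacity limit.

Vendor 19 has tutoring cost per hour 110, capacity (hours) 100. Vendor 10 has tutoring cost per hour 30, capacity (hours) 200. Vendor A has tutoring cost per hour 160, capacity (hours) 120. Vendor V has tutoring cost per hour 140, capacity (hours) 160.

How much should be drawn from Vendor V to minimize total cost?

90

Use suppliers in increasing cost order.
Vendor 10 at 30: take all 200 hours → 190 still needed.
Take 100 from Vendor 19 at 110 → need 90 more.
Take 90 from Vendor V at 140 to finish.
Vendor A: unused.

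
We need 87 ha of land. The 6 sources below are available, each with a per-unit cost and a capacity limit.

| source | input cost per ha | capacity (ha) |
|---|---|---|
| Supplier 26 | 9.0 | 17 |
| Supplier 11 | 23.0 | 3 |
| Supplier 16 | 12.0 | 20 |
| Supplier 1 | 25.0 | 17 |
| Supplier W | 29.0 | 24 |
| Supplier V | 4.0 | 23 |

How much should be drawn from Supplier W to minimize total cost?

7

Cheapest first:
Supplier V at 4.0: take all 23 ha — 64 still needed.
Supplier 26 (9.0): use full 17 — 47 ha to go.
Supplier 16 at 12.0: take all 20 ha — 27 still needed.
Take 3 from Supplier 11 at 23.0 — need 24 more.
Supplier 1 (25.0): use full 17 — 7 ha to go.
Supplier W at 29.0: take 7 of its 24 — requirement met.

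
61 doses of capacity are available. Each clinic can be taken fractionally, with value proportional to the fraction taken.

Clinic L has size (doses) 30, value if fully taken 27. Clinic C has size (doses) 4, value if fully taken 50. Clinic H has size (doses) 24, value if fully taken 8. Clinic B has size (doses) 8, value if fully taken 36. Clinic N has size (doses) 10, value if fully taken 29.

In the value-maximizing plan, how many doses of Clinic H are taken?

Rank by value-to-size ratio: Clinic C 50/4≈12.5, Clinic B 36/8≈4.5, Clinic N 29/10≈2.9, Clinic L 27/30≈0.9, Clinic H 8/24≈0.333.
All 4 doses of Clinic C fit (value 50) → 57 remain.
Clinic B: take in full, 8 doses for value 36 → 49 left.
Take all of Clinic N (10 doses, value 29) → 39 doses left.
All 30 doses of Clinic L fit (value 27) → 9 remain.
Fill the last 9 doses with part of Clinic H: 9/24 of it earns 3.

9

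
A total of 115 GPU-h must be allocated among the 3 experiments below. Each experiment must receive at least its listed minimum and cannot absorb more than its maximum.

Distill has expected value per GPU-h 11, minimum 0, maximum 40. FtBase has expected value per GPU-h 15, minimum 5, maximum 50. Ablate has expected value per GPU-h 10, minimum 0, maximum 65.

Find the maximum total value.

1440

Meeting every minimum uses 0+5+0 = 5 GPU-h, leaving 110.
Rank by expected value per GPU-h: FtBase 15 > Distill 11 > Ablate 10.
FtBase: +45 to 50 (cap) ; 65 left.
Distill: +40 to 40 (cap) ; 25 left.
Ablate has room for 65 more but only 25 remain, so it gets 25.
Total = 11×40 + 15×50 + 10×25 = 1440.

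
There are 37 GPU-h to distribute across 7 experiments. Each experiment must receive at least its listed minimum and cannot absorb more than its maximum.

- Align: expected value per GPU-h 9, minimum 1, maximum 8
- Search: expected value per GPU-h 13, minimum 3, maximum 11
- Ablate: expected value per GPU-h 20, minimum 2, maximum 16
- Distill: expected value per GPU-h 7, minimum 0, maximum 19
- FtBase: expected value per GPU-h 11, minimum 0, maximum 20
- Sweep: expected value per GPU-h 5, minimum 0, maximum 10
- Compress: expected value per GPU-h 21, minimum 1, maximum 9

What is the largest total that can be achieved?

661

Meeting every minimum uses 1+3+2+0+0+0+1 = 7 GPU-h, leaving 30.
Highest expected value per GPU-h first: Compress 21 > Ablate 20 > Search 13 > FtBase 11 > Align 9 > Distill 7 > Sweep 5.
Compress takes 8 more to reach its cap of 9 — 22 left.
Give Ablate 14 more to hit its cap of 16 — 8 left.
Give Search 8 more to hit its cap of 11 — 0 left.
Total = 9×1 + 13×11 + 20×16 + 21×9 = 661.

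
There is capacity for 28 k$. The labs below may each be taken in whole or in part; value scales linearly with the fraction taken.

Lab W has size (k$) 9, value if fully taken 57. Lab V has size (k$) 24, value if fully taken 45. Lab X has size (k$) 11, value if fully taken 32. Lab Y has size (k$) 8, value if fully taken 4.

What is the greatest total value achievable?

104

Best value per unit of size first: Lab W 57/9≈6.33, Lab X 32/11≈2.91, Lab V 45/24≈1.88, Lab Y 4/8≈0.5.
Take all of Lab W (9 k$, value 57) — 19 k$ left.
Take all of Lab X (11 k$, value 32) — 8 k$ left.
Fill the last 8 k$ with part of Lab V: 8/24 of it earns 15.
Total value = 104.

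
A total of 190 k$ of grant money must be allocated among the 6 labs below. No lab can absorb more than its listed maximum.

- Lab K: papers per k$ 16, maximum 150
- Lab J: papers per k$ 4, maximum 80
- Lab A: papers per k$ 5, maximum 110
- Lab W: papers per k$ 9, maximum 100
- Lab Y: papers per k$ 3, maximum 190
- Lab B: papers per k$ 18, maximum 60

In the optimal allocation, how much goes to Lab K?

130

Order the labs by papers per k$: Lab B 18 > Lab K 16 > Lab W 9 > Lab A 5 > Lab J 4 > Lab Y 3.
Lab B: +60 to 60 (cap) → 130 left.
Only 130 left; Lab K takes them to reach 130.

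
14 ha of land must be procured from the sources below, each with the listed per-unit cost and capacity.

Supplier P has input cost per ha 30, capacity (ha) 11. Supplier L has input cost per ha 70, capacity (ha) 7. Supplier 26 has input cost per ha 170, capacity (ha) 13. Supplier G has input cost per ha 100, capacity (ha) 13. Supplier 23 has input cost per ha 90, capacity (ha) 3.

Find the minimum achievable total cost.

Cheapest first:
Take 11 from Supplier P at 30 — need 3 more.
Supplier L (70): take the remaining 3 — done.
Supplier 23, Supplier G, Supplier 26: unused.
Cost = 11×30 + 3×70 = 540.

540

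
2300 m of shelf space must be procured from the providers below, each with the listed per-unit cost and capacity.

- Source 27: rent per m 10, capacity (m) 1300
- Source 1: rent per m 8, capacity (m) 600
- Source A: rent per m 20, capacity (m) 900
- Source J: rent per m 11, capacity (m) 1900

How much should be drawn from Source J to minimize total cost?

Cheapest first:
Take 600 from Source 1 at 8 ; need 1700 more.
Source 27 at 10: take all 1300 m ; 400 still needed.
Take 400 from Source J at 11 to finish.
Source A: unused.

400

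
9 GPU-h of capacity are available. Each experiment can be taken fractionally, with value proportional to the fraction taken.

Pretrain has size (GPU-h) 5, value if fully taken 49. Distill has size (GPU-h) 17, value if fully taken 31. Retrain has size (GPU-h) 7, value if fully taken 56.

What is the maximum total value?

Sort by value density: Pretrain 49/5≈9.8, Retrain 56/7≈8, Distill 31/17≈1.82.
All 5 GPU-h of Pretrain fit (value 49) ; 4 remain.
4 GPU-h left: a 4/7 share of Retrain gives 56×4/7 = 32.
Total value = 81.

81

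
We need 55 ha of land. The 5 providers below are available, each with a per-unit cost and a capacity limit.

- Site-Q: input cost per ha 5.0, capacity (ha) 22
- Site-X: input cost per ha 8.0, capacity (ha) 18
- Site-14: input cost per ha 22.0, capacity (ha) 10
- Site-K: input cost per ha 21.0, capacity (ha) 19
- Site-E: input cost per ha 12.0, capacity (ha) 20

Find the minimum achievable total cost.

Cheapest first:
Site-Q (5.0): use full 22 → 33 ha to go.
Take 18 from Site-X at 8.0 → need 15 more.
Take 15 from Site-E at 12.0 to finish.
Site-K, Site-14: unused.
Cost = 22×5.0 + 18×8.0 + 15×12.0 = 434.

434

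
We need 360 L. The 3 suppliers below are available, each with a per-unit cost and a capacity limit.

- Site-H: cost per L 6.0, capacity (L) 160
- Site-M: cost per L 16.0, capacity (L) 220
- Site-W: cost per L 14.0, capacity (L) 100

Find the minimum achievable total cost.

Fill from the cheapest supplier first.
Site-H at 6.0: take all 160 L ; 200 still needed.
Site-W (14.0): use full 100 ; 100 L to go.
Site-M (16.0): take the remaining 100 ; done.
Cost = 160×6.0 + 100×14.0 + 100×16.0 = 3960.

3960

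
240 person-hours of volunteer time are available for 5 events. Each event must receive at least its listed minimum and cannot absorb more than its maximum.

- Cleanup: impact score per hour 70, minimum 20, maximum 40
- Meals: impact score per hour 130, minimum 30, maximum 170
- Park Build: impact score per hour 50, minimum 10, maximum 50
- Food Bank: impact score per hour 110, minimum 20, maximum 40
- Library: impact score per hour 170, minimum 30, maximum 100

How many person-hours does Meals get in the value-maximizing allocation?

90

Meeting every minimum uses 20+30+10+20+30 = 110 person-hours, leaving 130.
Rank by impact score per hour: Library 170 > Meals 130 > Food Bank 110 > Cleanup 70 > Park Build 50.
Library: +70 to 100 (cap) → 60 left.
Meals: +60 (room for 140) → 90. Pool exhausted.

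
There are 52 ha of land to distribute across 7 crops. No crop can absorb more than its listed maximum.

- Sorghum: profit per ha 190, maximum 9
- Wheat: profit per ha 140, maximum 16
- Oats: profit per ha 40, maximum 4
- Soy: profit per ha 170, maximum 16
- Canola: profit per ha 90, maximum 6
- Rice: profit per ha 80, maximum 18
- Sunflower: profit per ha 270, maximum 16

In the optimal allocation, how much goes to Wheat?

Rank by profit per ha: Sunflower 270 > Sorghum 190 > Soy 170 > Wheat 140 > Canola 90 > Rice 80 > Oats 40.
Sunflower takes 16 to reach its cap of 16 — 36 left.
Sorghum: +9 to 9 (cap) — 27 left.
Soy takes 16 to reach its cap of 16 — 11 left.
Only 11 left; Wheat takes them to reach 11.

11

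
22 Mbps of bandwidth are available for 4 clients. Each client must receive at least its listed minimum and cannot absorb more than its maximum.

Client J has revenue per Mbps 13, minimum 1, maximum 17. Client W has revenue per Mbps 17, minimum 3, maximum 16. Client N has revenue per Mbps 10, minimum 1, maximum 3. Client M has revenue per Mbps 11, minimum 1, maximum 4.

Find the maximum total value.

Meeting every minimum uses 1+3+1+1 = 6 Mbps, leaving 16.
Rank by revenue per Mbps: Client W 17 > Client J 13 > Client M 11 > Client N 10.
Client W: +13 to 16 (cap) — 3 left.
Client J: +3 (room for 16) → 4. Pool exhausted.
Total = 13×4 + 17×16 + 10×1 + 11×1 = 345.

345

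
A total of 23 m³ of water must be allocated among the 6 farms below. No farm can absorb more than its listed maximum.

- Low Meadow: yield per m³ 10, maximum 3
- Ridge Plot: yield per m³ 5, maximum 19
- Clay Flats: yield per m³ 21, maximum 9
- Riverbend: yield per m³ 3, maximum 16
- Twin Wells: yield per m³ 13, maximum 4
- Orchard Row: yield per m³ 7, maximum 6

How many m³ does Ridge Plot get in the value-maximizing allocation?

Order the farms by yield per m³: Clay Flats 21 > Twin Wells 13 > Low Meadow 10 > Orchard Row 7 > Ridge Plot 5 > Riverbend 3.
Give Clay Flats 9 to hit its cap of 9 → 14 left.
Twin Wells: +4 to 4 (cap) → 10 left.
Low Meadow: +3 to 3 (cap) → 7 left.
Orchard Row: +6 to 6 (cap) → 1 left.
Ridge Plot has room for 19 but only 1 remain, so it gets 1.

1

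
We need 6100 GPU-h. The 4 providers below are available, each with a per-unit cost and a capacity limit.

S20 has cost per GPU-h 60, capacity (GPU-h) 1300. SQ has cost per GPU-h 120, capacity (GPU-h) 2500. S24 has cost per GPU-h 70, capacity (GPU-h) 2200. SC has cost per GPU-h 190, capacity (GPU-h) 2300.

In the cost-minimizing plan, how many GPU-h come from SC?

100

Use providers in increasing cost order.
Take 1300 from S20 at 60 → need 4800 more.
S24 (70): use full 2200 → 2600 GPU-h to go.
SQ (120): use full 2500 → 100 GPU-h to go.
SC (190): take the remaining 100 → done.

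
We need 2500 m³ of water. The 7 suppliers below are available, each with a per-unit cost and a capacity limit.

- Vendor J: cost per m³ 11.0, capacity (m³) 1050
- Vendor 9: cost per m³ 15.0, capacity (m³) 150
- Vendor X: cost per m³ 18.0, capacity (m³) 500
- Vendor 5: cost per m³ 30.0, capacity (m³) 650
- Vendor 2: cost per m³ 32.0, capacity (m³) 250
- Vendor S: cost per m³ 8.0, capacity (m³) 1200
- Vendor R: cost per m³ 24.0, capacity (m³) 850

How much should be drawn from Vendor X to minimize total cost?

100

Use suppliers in increasing cost order.
Vendor S at 8.0: take all 1200 m³ — 1300 still needed.
Vendor J (11.0): use full 1050 — 250 m³ to go.
Vendor 9 at 15.0: take all 150 m³ — 100 still needed.
Take 100 from Vendor X at 18.0 to finish.
Vendor R, Vendor 5, Vendor 2: unused.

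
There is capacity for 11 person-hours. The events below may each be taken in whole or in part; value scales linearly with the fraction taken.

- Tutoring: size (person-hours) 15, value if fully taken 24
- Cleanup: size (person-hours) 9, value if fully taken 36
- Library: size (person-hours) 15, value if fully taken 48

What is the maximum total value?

42.4

Sort by value density: Cleanup 36/9≈4, Library 48/15≈3.2, Tutoring 24/15≈1.6.
Cleanup: take in full, 9 person-hours for value 36 ; 2 left.
Fill the last 2 person-hours with part of Library: 2/15 of it earns 6.4.
Total value = 42.4.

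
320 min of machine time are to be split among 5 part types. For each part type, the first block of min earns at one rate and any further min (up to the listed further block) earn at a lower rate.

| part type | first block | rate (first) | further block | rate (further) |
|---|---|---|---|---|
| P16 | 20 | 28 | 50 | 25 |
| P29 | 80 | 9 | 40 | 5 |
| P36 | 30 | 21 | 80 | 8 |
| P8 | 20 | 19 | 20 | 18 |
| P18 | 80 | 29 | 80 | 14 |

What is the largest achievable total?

Rank every tier by rate: P18/T1 29 > P16/T1 28 > P16/T2 25 > P36/T1 21 > P8/T1 19 > P8/T2 18 > P18/T2 14 > P29/T1 9 > P36/T2 8 > P29/T2 5.
Fill P18 T1 block (80 at 29) ; 240 left.
Fill P16 T1 block (20 at 28) ; 220 left.
P16/T2 (25): +50 ; 170 left.
P36 T1 at 21: fill all 30 ; 140 left.
P8/T1 (19): +20 ; 120 left.
P8/T2 (18): +20 ; 100 left.
Fill P18 T2 block (80 at 14) ; 20 left.
P29 T1 at 9: only 20 left, fill 20.
Total = 29×80 + 28×20 + 25×50 + 21×30 + 19×20 + 18×20 + 14×80 + 9×20 = 6800.

6800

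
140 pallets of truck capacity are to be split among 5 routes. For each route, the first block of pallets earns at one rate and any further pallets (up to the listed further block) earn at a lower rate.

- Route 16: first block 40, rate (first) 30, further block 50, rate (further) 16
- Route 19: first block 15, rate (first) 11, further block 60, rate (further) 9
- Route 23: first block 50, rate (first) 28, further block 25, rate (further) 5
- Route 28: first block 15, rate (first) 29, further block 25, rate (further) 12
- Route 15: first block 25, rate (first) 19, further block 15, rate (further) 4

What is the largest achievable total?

3670

Order all 10 blocks by rate: Route 16/first 30 > Route 28/first 29 > Route 23/first 28 > Route 15/first 19 > Route 16/second 16 > Route 28/second 12 > Route 19/first 11 > Route 19/second 9 > Route 23/second 5 > Route 15/second 4.
Route 16/first (30): +40 — 100 left.
Fill Route 28 first block (15 at 29) — 85 left.
Route 23/first (28): +50 — 35 left.
Route 15 first at 19: fill all 25 — 10 left.
10 remain; put them into Route 16 second at 16.
Total = 30×40 + 29×15 + 28×50 + 19×25 + 16×10 = 3670.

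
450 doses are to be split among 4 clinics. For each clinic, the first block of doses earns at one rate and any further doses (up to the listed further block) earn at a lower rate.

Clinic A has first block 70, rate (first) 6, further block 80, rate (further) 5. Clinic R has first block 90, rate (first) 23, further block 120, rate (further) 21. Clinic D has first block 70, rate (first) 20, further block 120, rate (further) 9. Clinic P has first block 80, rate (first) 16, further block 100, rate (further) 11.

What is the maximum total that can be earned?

8260

Order all 8 blocks by rate: Clinic R/first 23 > Clinic R/second 21 > Clinic D/first 20 > Clinic P/first 16 > Clinic P/second 11 > Clinic D/second 9 > Clinic A/first 6 > Clinic A/second 5.
Clinic R/first (23): +90 ; 360 left.
Clinic R/second (21): +120 ; 240 left.
Fill Clinic D first block (70 at 20) ; 170 left.
Clinic P/first (16): +80 ; 90 left.
Clinic P/second: +90 of 100 at 11; pool empty.
Total = 23×90 + 21×120 + 20×70 + 16×80 + 11×90 = 8260.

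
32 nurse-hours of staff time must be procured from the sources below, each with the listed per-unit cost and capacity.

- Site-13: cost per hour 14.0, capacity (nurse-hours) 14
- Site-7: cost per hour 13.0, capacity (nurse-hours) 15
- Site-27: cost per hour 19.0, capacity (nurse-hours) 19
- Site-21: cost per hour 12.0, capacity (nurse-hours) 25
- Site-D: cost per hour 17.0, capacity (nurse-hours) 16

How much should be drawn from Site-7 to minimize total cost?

7

Cheapest first:
Take 25 from Site-21 at 12.0 — need 7 more.
Site-7 at 13.0: take 7 of its 15 — requirement met.
Site-13, Site-D, Site-27: unused.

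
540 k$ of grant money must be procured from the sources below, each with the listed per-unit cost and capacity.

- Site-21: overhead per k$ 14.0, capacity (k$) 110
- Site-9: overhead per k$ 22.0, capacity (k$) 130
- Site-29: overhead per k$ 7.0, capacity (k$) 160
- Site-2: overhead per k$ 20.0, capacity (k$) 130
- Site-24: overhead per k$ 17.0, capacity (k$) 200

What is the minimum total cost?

7460

Cheapest first:
Take 160 from Site-29 at 7.0 — need 380 more.
Site-21 (14.0): use full 110 — 270 k$ to go.
Site-24 at 17.0: take all 200 k$ — 70 still needed.
Site-2 (20.0): take the remaining 70 — done.
Site-9: unused.
Cost = 160×7.0 + 110×14.0 + 200×17.0 + 70×20.0 = 7460.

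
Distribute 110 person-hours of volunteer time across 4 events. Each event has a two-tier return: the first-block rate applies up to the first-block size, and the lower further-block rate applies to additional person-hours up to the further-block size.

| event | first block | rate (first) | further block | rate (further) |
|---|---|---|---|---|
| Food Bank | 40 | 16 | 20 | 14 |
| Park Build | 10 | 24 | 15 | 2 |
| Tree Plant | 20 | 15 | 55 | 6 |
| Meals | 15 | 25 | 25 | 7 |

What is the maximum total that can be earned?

1870

Order all 8 blocks by rate: Meals/T1 25 > Park Build/T1 24 > Food Bank/T1 16 > Tree Plant/T1 15 > Food Bank/T2 14 > Meals/T2 7 > Tree Plant/T2 6 > Park Build/T2 2.
Fill Meals T1 block (15 at 25) ; 95 left.
Park Build T1 at 24: fill all 10 ; 85 left.
Food Bank/T1 (16): +40 ; 45 left.
Tree Plant/T1 (15): +20 ; 25 left.
Fill Food Bank T2 block (20 at 14) ; 5 left.
Meals/T2: +5 of 25 at 7; pool empty.
Total = 25×15 + 24×10 + 16×40 + 15×20 + 14×20 + 7×5 = 1870.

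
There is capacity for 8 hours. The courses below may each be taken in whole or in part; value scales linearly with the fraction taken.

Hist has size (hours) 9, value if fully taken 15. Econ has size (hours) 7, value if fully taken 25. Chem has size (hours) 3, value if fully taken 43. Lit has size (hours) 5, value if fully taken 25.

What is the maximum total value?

Rank by value-to-size ratio: Chem 43/3≈14.3, Lit 25/5≈5, Econ 25/7≈3.57, Hist 15/9≈1.67.
Take all of Chem (3 hours, value 43) ; 5 hours left.
Take all of Lit (5 hours, value 25) ; 0 hours left.
Total value = 68.

68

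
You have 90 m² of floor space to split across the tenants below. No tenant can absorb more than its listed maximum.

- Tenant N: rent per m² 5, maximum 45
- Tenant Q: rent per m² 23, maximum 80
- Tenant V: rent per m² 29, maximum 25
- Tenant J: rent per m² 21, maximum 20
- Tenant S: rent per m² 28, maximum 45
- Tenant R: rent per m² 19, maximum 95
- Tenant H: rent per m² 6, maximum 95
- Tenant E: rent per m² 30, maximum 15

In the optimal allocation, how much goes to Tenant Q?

Highest rent per m² first: Tenant E 30 > Tenant V 29 > Tenant S 28 > Tenant Q 23 > Tenant J 21 > Tenant R 19 > Tenant H 6 > Tenant N 5.
Give Tenant E 15 to hit its cap of 15 — 75 left.
Tenant V: +25 to 25 (cap) — 50 left.
Give Tenant S 45 to hit its cap of 45 — 5 left.
Tenant Q has room for 80 but only 5 remain, so it gets 5.

5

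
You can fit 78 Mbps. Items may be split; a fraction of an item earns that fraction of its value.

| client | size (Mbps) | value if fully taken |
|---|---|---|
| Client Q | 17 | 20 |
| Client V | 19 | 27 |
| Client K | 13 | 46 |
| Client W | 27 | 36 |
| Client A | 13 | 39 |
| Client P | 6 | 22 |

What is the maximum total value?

Sort by value density: Client P 22/6≈3.67, Client K 46/13≈3.54, Client A 39/13≈3, Client V 27/19≈1.42, Client W 36/27≈1.33, Client Q 20/17≈1.18.
All 6 Mbps of Client P fit (value 22) → 72 remain.
All 13 Mbps of Client K fit (value 46) → 59 remain.
All 13 Mbps of Client A fit (value 39) → 46 remain.
All 19 Mbps of Client V fit (value 27) → 27 remain.
All 27 Mbps of Client W fit (value 36) → 0 remain.
Total value = 170.

170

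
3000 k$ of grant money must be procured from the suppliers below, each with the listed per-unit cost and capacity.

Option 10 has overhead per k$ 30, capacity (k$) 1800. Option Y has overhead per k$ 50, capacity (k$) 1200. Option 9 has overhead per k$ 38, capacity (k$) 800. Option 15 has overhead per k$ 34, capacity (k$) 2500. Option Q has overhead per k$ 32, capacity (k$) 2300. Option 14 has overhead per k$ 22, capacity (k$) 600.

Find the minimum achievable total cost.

Fill from the cheapest supplier first.
Option 14 (22): use full 600 ; 2400 k$ to go.
Option 10 (30): use full 1800 ; 600 k$ to go.
Option Q at 32: take 600 of its 2300 ; requirement met.
Option 15, Option 9, Option Y: unused.
Cost = 600×22 + 1800×30 + 600×32 = 86400.

86400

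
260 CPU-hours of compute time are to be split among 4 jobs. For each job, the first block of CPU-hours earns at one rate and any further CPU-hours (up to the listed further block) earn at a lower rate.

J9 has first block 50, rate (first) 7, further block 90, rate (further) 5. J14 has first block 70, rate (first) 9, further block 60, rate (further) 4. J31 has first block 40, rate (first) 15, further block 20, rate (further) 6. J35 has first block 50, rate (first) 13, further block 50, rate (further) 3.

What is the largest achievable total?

Order all 8 blocks by rate: J31/first 15 > J35/first 13 > J14/first 9 > J9/first 7 > J31/second 6 > J9/second 5 > J14/second 4 > J35/second 3.
J31/first (15): +40 → 220 left.
Fill J35 first block (50 at 13) → 170 left.
Fill J14 first block (70 at 9) → 100 left.
Fill J9 first block (50 at 7) → 50 left.
Fill J31 second block (20 at 6) → 30 left.
J9/second: +30 of 90 at 5; pool empty.
Total = 15×40 + 13×50 + 9×70 + 7×50 + 6×20 + 5×30 = 2500.

2500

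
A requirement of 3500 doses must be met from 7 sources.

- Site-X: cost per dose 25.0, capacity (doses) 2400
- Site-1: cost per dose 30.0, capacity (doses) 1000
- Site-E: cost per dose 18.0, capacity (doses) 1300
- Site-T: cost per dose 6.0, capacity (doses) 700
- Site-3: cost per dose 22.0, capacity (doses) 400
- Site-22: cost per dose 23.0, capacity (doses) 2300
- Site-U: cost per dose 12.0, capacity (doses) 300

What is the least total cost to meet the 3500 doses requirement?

58400

Use sources in increasing cost order.
Site-T (6.0): use full 700 — 2800 doses to go.
Take 300 from Site-U at 12.0 — need 2500 more.
Take 1300 from Site-E at 18.0 — need 1200 more.
Take 400 from Site-3 at 22.0 — need 800 more.
Site-22 (23.0): take the remaining 800 — done.
Site-X, Site-1: unused.
Cost = 700×6.0 + 300×12.0 + 1300×18.0 + 400×22.0 + 800×23.0 = 58400.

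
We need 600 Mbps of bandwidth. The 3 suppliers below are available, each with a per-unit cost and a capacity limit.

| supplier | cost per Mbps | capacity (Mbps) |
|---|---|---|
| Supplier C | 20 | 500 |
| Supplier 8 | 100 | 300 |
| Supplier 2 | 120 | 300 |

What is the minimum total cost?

Cheapest first:
Supplier C (20): use full 500 → 100 Mbps to go.
Supplier 8 (100): take the remaining 100 → done.
Supplier 2: unused.
Cost = 500×20 + 100×100 = 20000.

20000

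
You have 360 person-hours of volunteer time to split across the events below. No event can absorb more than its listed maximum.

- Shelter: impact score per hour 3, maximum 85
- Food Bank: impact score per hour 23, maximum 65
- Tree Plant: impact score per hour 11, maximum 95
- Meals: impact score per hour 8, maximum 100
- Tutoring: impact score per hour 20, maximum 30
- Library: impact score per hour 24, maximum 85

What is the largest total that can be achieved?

Order the events by impact score per hour: Library 24 > Food Bank 23 > Tutoring 20 > Tree Plant 11 > Meals 8 > Shelter 3.
Give Library 85 to hit its cap of 85 — 275 left.
Give Food Bank 65 to hit its cap of 65 — 210 left.
Tutoring takes 30 to reach its cap of 30 — 180 left.
Tree Plant: +95 to 95 (cap) — 85 left.
Only 85 left; Meals takes them to reach 85.
Total = 23×65 + 11×95 + 8×85 + 20×30 + 24×85 = 5860.

5860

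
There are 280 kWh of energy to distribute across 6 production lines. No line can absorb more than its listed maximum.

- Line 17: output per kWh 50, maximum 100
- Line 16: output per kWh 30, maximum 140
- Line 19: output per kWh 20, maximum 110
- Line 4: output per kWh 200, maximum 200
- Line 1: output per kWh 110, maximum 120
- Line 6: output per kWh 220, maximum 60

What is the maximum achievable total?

55400

Rank by output per kWh: Line 6 220 > Line 4 200 > Line 1 110 > Line 17 50 > Line 16 30 > Line 19 20.
Line 6: +60 to 60 (cap) → 220 left.
Line 4: +200 to 200 (cap) → 20 left.
Only 20 left; Line 1 takes them to reach 20.
Total = 200×200 + 110×20 + 220×60 = 55400.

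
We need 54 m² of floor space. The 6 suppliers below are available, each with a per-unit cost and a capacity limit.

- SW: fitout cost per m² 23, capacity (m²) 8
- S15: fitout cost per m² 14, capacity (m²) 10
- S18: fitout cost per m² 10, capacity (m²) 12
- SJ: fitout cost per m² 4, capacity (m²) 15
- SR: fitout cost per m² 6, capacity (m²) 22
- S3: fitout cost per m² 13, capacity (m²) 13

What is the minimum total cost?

377

Fill from the cheapest supplier first.
SJ at 4: take all 15 m² — 39 still needed.
SR at 6: take all 22 m² — 17 still needed.
S18 (10): use full 12 — 5 m² to go.
Take 5 from S3 at 13 to finish.
S15, SW: unused.
Cost = 15×4 + 22×6 + 12×10 + 5×13 = 377.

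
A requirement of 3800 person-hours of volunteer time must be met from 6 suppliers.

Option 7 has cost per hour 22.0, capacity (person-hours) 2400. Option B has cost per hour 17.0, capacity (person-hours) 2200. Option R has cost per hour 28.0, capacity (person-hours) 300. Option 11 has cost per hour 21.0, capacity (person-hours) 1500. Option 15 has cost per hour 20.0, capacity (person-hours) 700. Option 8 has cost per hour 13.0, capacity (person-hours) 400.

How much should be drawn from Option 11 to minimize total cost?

Fill from the cheapest supplier first.
Option 8 at 13.0: take all 400 person-hours — 3400 still needed.
Take 2200 from Option B at 17.0 — need 1200 more.
Option 15 (20.0): use full 700 — 500 person-hours to go.
Option 11 (21.0): take the remaining 500 — done.
Option 7, Option R: unused.

500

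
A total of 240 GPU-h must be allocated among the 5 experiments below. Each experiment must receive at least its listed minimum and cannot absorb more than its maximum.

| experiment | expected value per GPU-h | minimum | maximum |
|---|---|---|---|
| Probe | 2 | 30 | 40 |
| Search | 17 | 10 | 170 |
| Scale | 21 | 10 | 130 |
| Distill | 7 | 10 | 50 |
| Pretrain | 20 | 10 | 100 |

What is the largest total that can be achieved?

4230

Meeting every minimum uses 30+10+10+10+10 = 70 GPU-h, leaving 170.
Order the experiments by expected value per GPU-h: Scale 21 > Pretrain 20 > Search 17 > Distill 7 > Probe 2.
Scale: +120 to 130 (cap) — 50 left.
Pretrain has room for 90 more but only 50 remain, so it gets 60.
Total = 2×30 + 17×10 + 21×130 + 7×10 + 20×60 = 4230.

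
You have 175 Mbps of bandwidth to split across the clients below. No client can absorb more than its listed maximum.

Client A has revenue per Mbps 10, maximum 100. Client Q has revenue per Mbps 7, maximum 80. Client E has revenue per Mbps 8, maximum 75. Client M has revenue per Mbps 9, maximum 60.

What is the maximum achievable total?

Order the clients by revenue per Mbps: Client A 10 > Client M 9 > Client E 8 > Client Q 7.
Give Client A 100 to hit its cap of 100 ; 75 left.
Give Client M 60 to hit its cap of 60 ; 15 left.
Client E: +15 (room for 75) → 15. Pool exhausted.
Total = 10×100 + 8×15 + 9×60 = 1660.

1660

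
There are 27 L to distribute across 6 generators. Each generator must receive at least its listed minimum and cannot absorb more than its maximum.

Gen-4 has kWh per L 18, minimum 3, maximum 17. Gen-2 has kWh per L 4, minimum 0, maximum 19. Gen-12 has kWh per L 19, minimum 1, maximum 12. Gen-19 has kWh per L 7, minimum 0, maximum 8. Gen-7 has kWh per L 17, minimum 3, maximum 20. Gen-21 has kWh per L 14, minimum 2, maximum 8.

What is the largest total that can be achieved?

Meeting every minimum uses 3+0+1+0+3+2 = 9 L, leaving 18.
Rank by kWh per L: Gen-12 19 > Gen-4 18 > Gen-7 17 > Gen-21 14 > Gen-19 7 > Gen-2 4.
Give Gen-12 11 more to hit its cap of 12 ; 7 left.
Gen-4: +7 (room for 14) → 10. Pool exhausted.
Total = 18×10 + 19×12 + 17×3 + 14×2 = 487.

487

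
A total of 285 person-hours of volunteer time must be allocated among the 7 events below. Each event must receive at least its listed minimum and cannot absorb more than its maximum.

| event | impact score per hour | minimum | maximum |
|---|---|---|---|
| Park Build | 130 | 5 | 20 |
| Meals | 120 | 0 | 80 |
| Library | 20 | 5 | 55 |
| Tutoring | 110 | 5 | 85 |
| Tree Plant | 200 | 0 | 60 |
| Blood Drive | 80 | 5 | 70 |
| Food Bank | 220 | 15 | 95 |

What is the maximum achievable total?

Meeting every minimum uses 5+0+5+5+0+5+15 = 35 person-hours, leaving 250.
Order the events by impact score per hour: Food Bank 220 > Tree Plant 200 > Park Build 130 > Meals 120 > Tutoring 110 > Blood Drive 80 > Library 20.
Food Bank: +80 to 95 (cap) → 170 left.
Tree Plant takes 60 more to reach its cap of 60 → 110 left.
Park Build: +15 to 20 (cap) → 95 left.
Meals: +80 to 80 (cap) → 15 left.
Tutoring: +15 (room for 80) → 20. Pool exhausted.
Total = 130×20 + 120×80 + 20×5 + 110×20 + 200×60 + 80×5 + 220×95 = 47800.

47800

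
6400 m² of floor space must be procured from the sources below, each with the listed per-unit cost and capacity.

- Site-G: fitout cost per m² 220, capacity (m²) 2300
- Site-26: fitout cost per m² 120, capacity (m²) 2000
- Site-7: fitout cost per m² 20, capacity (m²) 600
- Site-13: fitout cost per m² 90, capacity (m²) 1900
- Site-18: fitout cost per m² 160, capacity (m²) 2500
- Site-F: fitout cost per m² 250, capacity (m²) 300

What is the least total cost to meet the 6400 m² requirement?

727000

Fill from the cheapest source first.
Site-7 (20): use full 600 — 5800 m² to go.
Take 1900 from Site-13 at 90 — need 3900 more.
Site-26 at 120: take all 2000 m² — 1900 still needed.
Site-18 at 160: take 1900 of its 2500 — requirement met.
Site-G, Site-F: unused.
Cost = 600×20 + 1900×90 + 2000×120 + 1900×160 = 727000.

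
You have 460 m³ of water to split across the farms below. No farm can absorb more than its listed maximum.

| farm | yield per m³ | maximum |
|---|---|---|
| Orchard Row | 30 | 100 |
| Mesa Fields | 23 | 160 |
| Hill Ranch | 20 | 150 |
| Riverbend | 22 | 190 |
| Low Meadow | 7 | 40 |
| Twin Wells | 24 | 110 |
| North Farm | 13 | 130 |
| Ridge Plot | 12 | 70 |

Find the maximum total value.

11300

Highest yield per m³ first: Orchard Row 30 > Twin Wells 24 > Mesa Fields 23 > Riverbend 22 > Hill Ranch 20 > North Farm 13 > Ridge Plot 12 > Low Meadow 7.
Orchard Row: +100 to 100 (cap) ; 360 left.
Twin Wells takes 110 to reach its cap of 110 ; 250 left.
Mesa Fields takes 160 to reach its cap of 160 ; 90 left.
Riverbend has room for 190 but only 90 remain, so it gets 90.
Total = 30×100 + 23×160 + 22×90 + 24×110 = 11300.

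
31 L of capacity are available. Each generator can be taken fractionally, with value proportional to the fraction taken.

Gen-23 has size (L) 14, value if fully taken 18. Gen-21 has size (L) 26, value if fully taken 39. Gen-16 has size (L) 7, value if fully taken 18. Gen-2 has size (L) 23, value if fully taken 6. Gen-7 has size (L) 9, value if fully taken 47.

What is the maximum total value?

87.5

Rank by value-to-size ratio: Gen-7 47/9≈5.22, Gen-16 18/7≈2.57, Gen-21 39/26≈1.5, Gen-23 18/14≈1.29, Gen-2 6/23≈0.261.
Gen-7: take in full, 9 L for value 47 → 22 left.
All 7 L of Gen-16 fit (value 18) → 15 remain.
15 L left: a 15/26 share of Gen-21 gives 39×15/26 = 22.5.
Total value = 87.5.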